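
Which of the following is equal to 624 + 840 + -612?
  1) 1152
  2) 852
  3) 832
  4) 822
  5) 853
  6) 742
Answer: 2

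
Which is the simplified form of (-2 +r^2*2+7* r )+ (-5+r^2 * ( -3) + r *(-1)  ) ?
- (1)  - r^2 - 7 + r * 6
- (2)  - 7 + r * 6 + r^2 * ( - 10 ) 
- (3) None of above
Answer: 1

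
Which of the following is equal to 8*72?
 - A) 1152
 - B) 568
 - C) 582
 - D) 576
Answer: D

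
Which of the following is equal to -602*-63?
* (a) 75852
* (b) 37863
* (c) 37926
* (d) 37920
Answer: c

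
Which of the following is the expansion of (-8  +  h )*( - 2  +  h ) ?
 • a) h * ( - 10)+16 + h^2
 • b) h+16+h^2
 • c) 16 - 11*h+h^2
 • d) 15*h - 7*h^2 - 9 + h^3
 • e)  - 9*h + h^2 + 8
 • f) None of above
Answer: a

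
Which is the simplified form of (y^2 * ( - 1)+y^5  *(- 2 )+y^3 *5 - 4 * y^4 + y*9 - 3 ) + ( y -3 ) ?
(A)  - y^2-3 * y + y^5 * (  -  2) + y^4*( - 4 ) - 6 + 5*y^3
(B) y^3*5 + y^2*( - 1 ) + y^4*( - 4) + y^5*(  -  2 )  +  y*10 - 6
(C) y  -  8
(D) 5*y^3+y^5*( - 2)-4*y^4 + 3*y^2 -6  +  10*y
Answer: B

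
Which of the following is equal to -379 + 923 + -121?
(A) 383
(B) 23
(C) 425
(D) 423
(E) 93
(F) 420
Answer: D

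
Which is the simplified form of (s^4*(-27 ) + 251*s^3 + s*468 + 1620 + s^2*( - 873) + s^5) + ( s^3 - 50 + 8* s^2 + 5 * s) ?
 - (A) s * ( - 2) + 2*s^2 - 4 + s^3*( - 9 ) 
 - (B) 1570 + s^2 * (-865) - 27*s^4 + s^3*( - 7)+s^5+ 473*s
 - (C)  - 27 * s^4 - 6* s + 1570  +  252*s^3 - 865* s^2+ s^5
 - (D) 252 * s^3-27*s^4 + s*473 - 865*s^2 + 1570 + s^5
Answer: D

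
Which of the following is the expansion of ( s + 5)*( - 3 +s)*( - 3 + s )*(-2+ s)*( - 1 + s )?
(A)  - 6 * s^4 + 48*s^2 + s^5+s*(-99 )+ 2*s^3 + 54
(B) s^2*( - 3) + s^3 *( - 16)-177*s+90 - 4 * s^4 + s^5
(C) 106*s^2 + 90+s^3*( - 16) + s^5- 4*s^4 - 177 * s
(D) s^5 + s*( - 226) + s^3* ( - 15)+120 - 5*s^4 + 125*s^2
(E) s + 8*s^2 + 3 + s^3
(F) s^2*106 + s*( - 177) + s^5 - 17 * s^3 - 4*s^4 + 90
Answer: C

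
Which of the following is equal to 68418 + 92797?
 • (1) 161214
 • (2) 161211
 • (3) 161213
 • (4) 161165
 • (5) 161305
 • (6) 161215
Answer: 6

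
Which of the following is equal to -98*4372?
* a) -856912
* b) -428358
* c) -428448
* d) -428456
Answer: d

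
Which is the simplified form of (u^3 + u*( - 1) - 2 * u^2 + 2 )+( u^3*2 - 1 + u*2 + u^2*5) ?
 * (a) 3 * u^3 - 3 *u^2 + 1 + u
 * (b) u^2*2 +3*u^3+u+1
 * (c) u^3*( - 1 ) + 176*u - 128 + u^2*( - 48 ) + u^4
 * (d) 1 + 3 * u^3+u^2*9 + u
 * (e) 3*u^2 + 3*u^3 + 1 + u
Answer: e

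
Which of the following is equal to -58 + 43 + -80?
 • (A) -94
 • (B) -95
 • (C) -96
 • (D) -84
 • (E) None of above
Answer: B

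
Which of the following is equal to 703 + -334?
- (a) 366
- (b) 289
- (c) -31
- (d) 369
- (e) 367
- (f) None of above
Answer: d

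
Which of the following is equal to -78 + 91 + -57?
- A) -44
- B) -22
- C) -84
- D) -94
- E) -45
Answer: A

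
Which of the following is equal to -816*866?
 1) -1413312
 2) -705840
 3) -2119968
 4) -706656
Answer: 4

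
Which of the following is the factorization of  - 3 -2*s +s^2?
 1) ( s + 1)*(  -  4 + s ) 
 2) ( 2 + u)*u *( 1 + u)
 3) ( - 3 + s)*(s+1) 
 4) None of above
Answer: 3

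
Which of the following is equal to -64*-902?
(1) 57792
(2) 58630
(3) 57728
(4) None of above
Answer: 3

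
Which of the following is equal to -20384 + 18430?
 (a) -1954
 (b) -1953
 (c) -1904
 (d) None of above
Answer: a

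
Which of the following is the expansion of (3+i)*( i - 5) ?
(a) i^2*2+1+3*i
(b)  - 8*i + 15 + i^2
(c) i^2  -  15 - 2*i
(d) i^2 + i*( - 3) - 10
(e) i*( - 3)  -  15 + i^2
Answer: c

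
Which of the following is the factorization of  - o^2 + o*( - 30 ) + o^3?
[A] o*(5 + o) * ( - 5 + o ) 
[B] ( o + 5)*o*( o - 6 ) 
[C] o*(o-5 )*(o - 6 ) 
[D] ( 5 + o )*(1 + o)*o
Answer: B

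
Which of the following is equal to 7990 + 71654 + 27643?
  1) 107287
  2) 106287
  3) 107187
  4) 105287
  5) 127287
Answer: 1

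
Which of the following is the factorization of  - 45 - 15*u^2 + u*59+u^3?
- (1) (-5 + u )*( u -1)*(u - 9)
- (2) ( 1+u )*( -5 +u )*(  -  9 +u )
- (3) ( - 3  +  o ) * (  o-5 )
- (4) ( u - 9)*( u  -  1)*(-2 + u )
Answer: 1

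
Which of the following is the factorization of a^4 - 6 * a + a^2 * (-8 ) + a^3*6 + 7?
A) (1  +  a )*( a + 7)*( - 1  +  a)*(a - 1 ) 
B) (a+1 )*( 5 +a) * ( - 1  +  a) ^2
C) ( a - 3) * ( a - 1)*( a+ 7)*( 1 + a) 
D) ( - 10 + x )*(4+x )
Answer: A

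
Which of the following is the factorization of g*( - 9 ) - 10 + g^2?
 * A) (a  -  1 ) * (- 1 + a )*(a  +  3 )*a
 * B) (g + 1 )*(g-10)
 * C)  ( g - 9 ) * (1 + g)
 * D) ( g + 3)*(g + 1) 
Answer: B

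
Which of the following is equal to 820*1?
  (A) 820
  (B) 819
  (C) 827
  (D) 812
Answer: A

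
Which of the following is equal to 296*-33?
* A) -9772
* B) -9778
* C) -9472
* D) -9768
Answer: D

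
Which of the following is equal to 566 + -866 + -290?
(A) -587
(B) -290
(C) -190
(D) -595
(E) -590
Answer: E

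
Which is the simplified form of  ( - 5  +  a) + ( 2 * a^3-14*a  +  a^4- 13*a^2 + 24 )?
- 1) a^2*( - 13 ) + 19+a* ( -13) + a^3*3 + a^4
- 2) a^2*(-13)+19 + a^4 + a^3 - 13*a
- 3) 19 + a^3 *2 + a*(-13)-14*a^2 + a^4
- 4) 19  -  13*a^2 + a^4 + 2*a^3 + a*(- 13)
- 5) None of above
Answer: 4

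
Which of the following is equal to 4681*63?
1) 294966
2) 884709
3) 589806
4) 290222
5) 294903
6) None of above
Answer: 5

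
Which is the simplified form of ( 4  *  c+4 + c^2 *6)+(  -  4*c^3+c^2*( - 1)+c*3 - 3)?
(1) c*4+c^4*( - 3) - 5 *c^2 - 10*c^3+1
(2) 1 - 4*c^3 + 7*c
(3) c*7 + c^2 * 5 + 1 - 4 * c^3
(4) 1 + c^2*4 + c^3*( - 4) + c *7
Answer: 3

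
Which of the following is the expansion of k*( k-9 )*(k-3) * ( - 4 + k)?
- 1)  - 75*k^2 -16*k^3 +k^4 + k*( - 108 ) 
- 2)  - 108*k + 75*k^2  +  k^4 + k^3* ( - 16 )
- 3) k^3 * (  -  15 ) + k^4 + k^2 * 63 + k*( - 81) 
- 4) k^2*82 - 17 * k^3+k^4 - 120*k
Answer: 2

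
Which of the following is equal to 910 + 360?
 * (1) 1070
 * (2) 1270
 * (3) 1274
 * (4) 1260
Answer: 2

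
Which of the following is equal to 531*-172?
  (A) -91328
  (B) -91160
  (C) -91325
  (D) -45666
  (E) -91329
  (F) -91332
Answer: F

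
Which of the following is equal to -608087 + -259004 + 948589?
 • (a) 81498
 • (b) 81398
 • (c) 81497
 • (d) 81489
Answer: a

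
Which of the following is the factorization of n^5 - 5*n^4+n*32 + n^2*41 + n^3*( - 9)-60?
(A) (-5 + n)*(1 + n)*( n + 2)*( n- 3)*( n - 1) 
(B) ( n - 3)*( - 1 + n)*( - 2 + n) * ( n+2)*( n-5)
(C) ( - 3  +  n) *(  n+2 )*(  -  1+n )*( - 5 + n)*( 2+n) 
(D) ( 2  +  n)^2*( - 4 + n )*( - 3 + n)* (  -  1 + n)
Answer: C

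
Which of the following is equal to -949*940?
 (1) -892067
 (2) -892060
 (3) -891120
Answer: 2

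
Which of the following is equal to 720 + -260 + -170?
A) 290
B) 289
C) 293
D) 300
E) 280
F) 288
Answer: A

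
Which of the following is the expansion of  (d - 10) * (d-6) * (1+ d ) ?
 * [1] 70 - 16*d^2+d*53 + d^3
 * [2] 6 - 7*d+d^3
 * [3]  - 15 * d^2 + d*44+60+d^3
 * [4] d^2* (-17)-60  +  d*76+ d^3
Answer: 3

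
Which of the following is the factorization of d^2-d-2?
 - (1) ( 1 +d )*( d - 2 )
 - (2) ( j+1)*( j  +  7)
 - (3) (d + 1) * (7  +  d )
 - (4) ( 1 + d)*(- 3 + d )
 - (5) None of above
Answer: 1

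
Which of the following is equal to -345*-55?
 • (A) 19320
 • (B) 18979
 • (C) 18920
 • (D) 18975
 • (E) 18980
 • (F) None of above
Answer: D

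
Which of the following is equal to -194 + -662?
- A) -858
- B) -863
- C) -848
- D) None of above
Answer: D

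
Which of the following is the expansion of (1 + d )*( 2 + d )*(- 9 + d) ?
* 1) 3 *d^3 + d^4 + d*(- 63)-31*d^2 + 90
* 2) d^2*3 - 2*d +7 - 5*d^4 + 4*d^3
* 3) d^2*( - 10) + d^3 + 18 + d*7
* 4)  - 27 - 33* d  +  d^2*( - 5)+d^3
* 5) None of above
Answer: 5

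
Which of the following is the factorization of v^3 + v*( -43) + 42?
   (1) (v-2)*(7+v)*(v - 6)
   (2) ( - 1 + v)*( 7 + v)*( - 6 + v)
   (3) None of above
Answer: 2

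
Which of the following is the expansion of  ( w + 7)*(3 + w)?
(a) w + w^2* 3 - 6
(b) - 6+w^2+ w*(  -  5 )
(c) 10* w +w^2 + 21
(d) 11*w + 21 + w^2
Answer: c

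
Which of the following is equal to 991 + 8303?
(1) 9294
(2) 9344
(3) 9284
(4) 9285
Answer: 1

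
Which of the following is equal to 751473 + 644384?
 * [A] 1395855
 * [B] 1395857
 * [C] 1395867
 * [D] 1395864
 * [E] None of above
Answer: B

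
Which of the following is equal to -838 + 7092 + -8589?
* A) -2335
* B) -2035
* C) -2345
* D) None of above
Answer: A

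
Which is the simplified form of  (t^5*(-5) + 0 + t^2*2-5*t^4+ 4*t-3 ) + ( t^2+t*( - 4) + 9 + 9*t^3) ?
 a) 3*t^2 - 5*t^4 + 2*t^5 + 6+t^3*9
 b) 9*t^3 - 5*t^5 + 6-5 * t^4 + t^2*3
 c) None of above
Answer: b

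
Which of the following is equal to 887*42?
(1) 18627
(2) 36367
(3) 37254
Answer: 3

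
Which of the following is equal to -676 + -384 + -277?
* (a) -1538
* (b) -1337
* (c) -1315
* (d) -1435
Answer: b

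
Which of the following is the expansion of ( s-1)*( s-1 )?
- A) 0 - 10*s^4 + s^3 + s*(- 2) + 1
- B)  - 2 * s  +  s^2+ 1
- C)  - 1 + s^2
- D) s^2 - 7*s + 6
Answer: B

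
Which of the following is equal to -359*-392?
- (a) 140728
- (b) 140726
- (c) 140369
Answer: a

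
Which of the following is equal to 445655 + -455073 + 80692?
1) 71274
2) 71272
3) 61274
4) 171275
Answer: 1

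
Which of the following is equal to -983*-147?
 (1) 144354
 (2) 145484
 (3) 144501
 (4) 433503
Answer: 3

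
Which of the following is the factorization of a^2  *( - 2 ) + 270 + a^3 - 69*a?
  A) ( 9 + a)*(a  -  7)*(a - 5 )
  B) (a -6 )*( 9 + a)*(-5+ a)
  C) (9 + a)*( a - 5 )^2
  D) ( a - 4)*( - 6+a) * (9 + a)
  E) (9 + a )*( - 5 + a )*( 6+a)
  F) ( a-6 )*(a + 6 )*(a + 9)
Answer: B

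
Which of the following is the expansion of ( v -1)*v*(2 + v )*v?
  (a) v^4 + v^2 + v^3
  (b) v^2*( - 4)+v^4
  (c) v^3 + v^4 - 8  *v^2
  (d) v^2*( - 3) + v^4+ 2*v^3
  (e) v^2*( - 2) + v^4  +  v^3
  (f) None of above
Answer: e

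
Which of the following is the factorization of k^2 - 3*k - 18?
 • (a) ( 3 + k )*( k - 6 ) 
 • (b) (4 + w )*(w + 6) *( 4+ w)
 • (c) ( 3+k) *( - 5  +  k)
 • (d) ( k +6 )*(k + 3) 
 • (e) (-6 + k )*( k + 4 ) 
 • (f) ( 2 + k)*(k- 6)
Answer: a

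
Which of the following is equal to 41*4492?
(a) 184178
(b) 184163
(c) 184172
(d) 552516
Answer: c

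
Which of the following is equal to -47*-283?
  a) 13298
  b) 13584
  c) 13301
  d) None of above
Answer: c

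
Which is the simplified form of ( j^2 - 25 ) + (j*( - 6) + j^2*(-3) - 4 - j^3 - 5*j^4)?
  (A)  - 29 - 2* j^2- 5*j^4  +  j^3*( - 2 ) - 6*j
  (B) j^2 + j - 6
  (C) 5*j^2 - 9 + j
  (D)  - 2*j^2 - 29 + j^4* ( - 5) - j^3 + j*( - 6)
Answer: D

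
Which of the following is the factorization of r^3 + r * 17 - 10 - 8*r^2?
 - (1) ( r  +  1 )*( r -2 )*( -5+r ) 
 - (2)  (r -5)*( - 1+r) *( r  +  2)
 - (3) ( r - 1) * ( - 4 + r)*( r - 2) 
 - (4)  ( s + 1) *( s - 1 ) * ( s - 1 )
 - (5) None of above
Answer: 5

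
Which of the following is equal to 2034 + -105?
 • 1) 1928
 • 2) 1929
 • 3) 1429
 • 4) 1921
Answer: 2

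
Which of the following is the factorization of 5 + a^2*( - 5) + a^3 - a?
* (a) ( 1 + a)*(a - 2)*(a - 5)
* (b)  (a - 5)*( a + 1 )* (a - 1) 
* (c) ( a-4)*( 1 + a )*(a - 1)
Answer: b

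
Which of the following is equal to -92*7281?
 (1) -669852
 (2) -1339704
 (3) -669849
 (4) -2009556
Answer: 1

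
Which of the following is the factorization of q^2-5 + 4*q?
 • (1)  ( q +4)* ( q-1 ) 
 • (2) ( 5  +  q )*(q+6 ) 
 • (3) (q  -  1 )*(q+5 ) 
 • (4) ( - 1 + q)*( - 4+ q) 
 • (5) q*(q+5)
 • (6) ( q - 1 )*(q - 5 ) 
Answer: 3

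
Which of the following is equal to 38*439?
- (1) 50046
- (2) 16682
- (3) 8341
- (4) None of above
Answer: 2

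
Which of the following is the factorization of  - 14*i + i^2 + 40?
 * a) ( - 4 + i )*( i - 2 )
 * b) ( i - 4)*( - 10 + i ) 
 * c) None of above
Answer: b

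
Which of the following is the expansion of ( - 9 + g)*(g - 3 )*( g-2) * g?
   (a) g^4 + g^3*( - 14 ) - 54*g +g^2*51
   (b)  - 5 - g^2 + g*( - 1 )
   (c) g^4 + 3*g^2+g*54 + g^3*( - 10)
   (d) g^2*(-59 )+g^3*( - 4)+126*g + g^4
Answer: a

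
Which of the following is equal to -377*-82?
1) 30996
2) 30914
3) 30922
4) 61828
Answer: 2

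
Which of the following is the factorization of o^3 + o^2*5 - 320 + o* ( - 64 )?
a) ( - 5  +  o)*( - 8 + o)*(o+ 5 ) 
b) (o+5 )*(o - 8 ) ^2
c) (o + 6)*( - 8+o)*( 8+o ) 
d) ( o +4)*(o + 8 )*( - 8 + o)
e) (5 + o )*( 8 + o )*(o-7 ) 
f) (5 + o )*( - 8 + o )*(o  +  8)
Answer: f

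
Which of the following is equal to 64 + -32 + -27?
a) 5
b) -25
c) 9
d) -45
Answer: a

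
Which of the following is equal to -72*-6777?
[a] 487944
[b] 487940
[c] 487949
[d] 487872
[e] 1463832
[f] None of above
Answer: a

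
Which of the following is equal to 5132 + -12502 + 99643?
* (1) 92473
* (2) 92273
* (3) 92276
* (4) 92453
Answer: 2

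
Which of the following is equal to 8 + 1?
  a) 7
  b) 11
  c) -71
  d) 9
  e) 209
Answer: d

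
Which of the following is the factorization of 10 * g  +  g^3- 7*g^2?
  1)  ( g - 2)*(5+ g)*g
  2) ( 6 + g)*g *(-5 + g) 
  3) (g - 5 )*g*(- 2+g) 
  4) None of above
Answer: 3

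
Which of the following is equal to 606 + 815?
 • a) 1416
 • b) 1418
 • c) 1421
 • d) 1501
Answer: c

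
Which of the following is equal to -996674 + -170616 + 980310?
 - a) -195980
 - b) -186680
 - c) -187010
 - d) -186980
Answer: d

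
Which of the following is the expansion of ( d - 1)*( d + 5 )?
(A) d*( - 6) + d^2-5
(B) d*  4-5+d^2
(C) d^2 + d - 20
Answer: B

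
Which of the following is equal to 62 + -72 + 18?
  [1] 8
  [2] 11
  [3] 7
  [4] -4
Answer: 1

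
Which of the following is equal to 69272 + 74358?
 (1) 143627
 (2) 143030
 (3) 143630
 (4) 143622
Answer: 3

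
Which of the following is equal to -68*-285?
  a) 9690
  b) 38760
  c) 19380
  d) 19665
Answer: c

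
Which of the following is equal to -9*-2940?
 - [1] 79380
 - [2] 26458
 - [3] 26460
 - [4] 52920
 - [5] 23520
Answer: 3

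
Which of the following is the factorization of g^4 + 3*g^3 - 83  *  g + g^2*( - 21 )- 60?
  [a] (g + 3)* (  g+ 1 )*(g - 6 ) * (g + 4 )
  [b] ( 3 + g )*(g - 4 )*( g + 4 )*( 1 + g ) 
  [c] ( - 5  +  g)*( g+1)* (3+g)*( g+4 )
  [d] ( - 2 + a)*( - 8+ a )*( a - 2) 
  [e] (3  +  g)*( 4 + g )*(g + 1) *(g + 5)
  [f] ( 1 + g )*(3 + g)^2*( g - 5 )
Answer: c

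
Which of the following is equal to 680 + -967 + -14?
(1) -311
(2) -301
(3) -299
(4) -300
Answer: 2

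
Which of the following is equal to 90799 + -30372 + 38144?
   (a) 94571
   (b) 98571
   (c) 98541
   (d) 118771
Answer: b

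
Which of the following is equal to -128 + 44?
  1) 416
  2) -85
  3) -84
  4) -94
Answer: 3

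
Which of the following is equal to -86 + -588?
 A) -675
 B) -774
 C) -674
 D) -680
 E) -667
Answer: C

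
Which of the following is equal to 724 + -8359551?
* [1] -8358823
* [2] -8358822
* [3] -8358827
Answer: 3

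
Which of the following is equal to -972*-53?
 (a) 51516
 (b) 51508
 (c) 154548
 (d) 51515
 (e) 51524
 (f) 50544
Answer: a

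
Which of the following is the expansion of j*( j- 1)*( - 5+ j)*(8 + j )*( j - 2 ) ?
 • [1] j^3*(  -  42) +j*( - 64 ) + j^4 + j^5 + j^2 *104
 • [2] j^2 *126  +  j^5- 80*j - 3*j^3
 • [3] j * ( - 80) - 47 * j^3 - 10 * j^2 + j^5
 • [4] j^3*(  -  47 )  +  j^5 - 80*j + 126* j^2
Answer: 4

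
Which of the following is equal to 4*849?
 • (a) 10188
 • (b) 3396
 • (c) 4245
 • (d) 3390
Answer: b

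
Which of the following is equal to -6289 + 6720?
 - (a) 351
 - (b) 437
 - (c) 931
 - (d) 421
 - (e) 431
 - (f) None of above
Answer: e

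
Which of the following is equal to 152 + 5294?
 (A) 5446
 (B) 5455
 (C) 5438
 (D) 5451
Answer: A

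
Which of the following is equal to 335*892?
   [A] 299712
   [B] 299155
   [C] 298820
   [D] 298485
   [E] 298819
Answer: C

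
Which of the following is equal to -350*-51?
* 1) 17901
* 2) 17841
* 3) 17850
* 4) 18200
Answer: 3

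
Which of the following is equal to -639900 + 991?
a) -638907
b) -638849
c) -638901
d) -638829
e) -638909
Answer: e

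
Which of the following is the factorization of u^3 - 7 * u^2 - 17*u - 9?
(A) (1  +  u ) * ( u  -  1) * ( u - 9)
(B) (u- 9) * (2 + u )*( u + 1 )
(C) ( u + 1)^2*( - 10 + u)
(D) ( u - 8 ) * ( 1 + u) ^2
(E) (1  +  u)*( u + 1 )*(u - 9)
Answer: E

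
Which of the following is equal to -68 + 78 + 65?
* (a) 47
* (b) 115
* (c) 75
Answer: c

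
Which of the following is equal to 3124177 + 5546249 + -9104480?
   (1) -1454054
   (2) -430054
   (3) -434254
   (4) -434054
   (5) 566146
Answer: 4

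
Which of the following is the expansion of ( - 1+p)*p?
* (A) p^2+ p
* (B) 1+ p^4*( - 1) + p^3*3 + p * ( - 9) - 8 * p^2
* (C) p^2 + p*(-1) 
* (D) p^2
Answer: C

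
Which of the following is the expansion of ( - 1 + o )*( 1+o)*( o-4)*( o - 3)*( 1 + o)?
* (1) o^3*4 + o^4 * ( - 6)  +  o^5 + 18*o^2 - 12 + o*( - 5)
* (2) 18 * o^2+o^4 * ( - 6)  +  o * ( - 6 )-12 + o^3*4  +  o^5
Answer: 1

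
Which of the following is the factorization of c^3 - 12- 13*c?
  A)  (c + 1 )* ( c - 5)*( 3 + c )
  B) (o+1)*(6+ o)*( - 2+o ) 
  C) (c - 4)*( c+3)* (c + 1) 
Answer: C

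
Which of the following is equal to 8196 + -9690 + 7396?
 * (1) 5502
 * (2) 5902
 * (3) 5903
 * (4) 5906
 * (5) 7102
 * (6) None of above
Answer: 2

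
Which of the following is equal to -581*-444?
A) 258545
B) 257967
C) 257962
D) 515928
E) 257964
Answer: E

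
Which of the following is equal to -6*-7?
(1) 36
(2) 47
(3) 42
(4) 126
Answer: 3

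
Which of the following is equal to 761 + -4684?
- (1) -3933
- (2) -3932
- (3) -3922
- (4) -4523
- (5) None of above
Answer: 5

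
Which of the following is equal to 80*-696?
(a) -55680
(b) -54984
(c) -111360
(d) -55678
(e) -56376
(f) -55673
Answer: a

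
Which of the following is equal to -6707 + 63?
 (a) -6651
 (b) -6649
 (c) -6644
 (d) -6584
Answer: c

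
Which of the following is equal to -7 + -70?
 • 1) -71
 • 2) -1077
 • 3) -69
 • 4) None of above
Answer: 4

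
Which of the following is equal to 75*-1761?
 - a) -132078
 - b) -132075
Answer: b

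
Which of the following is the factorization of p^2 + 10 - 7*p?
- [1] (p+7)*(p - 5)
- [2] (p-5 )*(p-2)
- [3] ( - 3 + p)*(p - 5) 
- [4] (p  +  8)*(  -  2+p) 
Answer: 2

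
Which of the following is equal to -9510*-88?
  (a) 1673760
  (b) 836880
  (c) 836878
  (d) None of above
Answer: b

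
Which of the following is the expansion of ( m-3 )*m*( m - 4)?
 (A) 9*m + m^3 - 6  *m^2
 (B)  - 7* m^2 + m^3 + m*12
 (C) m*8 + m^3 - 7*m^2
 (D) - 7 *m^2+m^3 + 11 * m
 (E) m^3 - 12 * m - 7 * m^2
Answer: B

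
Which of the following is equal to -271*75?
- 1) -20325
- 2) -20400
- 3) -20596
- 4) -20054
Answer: 1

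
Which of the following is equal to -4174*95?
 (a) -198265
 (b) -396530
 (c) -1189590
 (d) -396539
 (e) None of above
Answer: b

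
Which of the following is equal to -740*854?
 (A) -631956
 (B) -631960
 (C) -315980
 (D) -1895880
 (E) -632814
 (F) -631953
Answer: B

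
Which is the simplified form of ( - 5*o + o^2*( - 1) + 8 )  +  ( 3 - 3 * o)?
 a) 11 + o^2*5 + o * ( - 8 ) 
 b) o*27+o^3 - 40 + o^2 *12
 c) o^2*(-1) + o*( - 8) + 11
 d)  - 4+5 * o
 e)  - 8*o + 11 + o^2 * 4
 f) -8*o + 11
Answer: c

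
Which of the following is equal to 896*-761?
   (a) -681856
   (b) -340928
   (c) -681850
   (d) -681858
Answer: a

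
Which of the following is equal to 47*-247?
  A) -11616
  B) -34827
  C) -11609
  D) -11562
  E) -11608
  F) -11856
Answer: C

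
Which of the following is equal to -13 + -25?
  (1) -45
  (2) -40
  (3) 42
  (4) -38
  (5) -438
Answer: 4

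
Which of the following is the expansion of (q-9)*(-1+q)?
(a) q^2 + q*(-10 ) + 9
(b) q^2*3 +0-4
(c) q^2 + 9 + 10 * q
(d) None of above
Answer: a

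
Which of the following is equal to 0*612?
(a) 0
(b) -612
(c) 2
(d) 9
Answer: a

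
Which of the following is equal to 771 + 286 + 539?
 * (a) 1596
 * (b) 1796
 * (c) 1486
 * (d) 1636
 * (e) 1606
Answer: a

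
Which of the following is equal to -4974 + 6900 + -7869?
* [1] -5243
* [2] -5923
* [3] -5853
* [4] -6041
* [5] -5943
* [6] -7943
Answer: 5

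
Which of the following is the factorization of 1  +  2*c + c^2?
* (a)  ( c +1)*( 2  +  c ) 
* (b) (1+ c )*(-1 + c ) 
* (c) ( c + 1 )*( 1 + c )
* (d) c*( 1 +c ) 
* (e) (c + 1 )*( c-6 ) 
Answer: c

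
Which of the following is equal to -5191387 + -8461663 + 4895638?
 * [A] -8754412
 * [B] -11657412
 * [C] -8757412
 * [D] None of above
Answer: C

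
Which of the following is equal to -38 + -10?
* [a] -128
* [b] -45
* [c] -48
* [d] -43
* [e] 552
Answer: c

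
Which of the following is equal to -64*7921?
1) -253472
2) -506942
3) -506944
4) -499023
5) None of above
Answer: 3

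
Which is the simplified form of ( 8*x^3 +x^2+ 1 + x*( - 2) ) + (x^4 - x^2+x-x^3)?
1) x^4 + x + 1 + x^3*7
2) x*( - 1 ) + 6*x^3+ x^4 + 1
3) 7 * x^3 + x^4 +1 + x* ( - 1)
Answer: 3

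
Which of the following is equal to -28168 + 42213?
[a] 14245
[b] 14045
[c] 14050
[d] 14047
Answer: b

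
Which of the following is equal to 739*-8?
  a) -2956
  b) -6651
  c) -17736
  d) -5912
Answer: d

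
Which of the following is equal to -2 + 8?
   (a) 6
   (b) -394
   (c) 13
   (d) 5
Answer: a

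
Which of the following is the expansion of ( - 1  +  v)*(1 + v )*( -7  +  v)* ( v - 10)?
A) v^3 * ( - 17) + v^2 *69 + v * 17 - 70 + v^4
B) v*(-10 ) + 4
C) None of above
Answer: A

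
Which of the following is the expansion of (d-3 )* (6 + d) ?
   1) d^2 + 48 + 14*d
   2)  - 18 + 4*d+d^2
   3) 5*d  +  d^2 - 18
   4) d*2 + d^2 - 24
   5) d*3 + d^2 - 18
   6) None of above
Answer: 5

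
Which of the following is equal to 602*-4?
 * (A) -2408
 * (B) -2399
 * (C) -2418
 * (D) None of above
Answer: A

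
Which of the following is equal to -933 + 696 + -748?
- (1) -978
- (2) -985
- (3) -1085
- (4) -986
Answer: 2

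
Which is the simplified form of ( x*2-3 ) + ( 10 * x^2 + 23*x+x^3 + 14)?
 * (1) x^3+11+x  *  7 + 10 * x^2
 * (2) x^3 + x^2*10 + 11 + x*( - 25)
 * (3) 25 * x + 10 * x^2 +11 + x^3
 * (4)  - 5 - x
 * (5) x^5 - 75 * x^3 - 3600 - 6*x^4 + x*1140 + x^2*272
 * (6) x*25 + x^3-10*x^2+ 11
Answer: 3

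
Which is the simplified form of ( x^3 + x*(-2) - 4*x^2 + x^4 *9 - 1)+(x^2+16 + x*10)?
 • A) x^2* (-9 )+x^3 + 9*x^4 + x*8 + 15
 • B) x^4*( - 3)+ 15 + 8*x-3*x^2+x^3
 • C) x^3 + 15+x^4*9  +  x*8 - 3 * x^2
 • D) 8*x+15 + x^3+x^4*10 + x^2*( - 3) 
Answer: C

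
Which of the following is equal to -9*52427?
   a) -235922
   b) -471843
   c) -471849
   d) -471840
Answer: b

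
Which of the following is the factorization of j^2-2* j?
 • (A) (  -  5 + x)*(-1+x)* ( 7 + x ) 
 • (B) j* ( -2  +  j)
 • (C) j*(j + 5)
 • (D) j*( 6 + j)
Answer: B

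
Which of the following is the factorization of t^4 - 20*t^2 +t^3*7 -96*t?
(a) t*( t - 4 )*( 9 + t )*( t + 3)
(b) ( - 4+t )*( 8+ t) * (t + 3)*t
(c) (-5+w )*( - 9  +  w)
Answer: b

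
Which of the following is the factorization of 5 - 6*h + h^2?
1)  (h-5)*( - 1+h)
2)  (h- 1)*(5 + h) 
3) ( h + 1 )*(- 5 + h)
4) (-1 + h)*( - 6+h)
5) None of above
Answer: 1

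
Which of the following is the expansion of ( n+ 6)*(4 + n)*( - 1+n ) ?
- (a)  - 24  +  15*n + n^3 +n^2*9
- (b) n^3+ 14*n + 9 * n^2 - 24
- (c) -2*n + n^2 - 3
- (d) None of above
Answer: b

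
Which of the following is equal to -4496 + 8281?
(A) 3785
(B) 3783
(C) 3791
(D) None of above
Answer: A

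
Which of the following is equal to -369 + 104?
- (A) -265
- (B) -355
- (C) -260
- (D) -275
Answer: A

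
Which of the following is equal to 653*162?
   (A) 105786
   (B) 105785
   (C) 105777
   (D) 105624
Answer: A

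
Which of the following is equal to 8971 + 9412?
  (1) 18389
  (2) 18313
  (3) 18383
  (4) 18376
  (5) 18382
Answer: 3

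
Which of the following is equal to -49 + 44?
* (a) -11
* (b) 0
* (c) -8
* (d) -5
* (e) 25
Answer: d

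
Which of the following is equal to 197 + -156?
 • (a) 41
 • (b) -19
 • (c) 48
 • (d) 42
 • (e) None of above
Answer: a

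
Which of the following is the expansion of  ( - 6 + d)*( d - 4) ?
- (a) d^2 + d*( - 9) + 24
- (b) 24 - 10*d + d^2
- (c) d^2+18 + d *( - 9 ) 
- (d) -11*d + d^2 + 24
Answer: b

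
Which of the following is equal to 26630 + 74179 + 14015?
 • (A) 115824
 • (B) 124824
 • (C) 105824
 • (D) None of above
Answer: D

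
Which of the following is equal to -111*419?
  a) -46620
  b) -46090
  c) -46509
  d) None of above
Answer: c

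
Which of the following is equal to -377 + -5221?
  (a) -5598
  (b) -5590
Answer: a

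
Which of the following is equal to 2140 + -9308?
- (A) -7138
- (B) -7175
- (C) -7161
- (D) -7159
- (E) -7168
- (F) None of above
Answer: E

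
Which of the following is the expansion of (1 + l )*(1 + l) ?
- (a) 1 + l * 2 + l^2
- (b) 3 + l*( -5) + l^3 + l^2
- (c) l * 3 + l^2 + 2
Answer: a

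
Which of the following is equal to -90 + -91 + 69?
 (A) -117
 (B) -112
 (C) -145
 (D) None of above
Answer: B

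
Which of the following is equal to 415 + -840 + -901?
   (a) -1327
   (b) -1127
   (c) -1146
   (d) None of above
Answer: d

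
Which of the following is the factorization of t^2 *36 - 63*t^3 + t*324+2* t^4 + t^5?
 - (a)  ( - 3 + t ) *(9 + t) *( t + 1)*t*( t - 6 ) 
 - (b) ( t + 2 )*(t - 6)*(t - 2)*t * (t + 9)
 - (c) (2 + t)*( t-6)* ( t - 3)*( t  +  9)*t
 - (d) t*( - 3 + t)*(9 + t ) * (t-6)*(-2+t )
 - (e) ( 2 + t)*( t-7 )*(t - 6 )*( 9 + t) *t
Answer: c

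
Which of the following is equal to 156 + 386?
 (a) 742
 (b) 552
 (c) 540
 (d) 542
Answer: d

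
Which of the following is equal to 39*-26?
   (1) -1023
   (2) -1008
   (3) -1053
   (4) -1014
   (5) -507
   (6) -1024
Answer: 4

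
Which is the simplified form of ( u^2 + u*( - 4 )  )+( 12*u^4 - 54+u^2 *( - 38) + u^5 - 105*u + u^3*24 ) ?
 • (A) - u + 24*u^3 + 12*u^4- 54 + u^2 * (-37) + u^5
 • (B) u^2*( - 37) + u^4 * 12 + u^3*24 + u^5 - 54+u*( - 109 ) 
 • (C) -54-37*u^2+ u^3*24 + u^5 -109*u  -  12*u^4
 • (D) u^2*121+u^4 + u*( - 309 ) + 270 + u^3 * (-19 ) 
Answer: B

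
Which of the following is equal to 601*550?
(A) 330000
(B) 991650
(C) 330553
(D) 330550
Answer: D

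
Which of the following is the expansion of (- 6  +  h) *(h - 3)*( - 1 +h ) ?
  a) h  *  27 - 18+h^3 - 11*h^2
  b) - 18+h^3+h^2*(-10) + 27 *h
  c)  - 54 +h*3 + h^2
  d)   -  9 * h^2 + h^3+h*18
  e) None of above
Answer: b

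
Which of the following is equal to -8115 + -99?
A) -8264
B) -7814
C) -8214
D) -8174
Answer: C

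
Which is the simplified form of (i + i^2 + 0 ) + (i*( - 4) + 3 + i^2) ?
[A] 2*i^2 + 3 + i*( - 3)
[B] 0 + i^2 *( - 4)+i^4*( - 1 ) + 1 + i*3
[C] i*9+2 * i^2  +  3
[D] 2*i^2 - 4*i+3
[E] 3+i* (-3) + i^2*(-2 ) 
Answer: A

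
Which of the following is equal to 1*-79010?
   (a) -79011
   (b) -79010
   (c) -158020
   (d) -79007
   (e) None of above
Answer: b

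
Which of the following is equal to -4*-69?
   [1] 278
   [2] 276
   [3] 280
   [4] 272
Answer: 2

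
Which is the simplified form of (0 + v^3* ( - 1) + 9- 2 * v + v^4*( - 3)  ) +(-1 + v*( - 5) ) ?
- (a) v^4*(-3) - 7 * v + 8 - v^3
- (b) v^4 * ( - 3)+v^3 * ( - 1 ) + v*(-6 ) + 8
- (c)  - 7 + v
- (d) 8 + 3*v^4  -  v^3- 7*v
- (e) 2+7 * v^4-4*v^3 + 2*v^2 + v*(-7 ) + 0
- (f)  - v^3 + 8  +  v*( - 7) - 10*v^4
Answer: a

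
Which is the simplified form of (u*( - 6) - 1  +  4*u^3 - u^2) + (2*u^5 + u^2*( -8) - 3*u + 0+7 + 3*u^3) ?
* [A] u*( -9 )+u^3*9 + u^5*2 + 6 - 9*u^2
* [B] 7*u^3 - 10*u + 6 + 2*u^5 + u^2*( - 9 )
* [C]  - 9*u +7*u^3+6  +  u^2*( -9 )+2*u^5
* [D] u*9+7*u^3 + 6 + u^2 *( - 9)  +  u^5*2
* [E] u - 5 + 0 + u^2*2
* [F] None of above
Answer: C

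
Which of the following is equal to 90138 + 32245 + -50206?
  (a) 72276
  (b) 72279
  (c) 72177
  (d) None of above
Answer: c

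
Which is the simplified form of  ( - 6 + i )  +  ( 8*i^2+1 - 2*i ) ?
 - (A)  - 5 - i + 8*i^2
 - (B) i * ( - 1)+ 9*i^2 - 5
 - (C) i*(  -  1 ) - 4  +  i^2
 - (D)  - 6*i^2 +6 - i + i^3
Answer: A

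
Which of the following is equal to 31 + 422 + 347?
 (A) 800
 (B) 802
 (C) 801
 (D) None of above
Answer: A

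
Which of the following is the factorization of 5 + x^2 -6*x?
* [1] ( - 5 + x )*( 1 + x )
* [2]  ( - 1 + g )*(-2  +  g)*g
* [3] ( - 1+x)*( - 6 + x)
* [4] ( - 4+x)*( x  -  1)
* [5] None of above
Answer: 5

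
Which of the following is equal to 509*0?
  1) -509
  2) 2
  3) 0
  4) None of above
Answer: 3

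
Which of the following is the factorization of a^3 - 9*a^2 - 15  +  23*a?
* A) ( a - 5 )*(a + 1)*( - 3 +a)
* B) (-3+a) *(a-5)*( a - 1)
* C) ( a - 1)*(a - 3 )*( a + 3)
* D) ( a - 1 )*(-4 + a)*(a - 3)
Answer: B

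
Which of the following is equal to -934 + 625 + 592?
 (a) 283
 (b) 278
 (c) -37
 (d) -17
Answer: a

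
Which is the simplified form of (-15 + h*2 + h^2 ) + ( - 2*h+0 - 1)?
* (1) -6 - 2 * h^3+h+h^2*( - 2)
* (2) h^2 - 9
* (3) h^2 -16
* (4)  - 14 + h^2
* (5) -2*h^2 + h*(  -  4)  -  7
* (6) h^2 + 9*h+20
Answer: 3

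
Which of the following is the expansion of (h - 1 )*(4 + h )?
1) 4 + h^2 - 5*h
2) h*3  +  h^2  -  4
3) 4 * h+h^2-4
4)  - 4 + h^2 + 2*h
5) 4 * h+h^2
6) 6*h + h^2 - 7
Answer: 2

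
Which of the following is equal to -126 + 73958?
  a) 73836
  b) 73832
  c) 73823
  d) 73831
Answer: b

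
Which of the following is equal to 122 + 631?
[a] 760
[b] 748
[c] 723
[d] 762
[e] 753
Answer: e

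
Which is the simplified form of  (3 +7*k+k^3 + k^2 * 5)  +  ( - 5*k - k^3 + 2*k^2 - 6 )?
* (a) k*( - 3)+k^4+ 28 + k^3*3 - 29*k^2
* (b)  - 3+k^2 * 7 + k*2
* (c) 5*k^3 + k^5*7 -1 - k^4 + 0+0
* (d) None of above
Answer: b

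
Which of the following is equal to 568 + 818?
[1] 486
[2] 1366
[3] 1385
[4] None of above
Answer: 4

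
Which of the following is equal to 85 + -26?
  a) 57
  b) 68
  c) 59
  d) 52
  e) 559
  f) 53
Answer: c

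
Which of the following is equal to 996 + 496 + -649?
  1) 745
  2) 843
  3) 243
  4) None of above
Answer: 2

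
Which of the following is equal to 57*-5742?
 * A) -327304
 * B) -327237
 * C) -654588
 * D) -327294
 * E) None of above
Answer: D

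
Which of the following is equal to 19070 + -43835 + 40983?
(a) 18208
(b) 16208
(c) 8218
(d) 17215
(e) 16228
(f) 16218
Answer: f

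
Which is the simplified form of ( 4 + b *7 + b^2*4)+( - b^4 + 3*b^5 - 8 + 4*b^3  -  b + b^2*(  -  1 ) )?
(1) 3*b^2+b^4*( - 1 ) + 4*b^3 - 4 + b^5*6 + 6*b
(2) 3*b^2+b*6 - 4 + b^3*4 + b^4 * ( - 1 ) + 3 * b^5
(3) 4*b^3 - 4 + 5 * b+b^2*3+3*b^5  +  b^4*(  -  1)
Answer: 2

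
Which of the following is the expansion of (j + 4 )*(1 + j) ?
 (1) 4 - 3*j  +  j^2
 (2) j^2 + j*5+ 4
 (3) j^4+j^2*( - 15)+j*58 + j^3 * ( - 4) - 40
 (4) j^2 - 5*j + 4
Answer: 2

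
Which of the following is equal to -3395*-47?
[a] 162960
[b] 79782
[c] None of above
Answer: c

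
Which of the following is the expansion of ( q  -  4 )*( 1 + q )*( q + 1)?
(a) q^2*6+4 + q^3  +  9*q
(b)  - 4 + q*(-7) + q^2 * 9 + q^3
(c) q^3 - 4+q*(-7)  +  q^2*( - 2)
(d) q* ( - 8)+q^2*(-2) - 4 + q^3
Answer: c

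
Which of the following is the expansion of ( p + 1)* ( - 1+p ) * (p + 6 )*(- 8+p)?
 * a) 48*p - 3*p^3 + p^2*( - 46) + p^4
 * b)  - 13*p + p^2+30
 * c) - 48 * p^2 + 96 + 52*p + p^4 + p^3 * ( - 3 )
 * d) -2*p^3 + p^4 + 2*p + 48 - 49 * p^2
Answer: d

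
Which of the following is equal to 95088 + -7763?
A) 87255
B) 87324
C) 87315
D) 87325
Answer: D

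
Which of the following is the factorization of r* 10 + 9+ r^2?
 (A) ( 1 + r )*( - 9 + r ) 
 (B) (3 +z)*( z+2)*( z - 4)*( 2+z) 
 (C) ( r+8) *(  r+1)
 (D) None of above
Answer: D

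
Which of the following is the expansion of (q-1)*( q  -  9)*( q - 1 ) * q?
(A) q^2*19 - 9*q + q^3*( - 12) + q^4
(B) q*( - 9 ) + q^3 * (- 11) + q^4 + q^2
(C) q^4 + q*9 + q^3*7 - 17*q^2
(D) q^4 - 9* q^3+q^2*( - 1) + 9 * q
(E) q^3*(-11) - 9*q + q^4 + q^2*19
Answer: E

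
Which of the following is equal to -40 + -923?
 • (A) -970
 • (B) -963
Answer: B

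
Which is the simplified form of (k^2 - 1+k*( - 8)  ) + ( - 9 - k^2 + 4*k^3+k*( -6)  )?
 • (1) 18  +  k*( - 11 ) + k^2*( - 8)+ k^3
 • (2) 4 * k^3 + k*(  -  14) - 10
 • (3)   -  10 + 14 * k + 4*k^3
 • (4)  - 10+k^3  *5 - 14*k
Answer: 2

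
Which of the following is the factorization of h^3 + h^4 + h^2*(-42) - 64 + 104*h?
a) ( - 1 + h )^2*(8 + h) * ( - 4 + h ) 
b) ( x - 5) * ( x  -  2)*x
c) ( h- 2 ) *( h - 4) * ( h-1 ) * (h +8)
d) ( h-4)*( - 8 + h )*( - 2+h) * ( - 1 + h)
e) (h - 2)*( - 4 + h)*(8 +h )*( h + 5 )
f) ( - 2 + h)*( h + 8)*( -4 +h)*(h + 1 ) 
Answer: c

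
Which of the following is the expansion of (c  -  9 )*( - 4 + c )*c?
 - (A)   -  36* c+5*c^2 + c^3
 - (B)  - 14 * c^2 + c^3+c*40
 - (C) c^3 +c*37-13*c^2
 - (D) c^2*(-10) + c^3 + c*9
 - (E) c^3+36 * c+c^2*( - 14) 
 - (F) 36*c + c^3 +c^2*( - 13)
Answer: F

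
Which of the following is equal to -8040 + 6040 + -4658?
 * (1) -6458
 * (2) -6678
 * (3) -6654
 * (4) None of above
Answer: 4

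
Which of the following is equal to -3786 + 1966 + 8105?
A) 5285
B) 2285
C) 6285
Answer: C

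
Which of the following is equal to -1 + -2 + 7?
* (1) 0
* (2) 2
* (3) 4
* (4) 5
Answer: 3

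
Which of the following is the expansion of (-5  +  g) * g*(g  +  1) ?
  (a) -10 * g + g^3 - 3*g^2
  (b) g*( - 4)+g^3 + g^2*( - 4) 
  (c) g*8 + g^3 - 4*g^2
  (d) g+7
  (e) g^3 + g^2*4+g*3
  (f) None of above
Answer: f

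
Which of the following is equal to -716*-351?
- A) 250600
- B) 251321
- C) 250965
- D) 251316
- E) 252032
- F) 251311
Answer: D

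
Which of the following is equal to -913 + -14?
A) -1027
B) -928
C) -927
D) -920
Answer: C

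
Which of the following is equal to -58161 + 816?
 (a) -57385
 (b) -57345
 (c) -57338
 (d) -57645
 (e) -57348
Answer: b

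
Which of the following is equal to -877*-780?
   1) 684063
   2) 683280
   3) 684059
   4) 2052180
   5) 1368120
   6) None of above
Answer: 6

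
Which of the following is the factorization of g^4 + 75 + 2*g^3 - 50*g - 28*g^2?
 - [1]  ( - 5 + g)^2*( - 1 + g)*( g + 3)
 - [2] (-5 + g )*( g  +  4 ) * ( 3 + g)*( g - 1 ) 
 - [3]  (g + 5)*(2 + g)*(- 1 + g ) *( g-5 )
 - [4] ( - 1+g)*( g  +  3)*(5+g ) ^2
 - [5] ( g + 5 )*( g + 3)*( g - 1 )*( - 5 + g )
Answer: 5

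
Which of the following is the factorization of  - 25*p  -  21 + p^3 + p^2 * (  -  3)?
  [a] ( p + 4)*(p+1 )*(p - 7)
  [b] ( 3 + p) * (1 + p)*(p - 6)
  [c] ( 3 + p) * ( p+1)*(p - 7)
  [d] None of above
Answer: c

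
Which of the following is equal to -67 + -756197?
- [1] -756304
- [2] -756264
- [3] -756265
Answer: 2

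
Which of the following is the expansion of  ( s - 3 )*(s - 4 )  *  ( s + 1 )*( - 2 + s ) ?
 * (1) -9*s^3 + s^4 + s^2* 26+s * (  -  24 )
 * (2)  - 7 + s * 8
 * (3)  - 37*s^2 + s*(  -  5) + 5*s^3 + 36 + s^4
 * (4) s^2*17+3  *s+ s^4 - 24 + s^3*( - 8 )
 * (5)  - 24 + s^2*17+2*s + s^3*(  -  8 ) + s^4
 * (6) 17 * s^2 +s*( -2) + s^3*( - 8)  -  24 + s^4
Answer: 5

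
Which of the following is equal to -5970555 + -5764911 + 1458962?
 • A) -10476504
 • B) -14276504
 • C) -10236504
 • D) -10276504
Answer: D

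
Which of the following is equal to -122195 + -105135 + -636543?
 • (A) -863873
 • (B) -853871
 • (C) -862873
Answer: A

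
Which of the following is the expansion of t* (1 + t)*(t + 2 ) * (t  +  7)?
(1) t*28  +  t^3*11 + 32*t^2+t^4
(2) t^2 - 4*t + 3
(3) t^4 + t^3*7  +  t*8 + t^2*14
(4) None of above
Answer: 4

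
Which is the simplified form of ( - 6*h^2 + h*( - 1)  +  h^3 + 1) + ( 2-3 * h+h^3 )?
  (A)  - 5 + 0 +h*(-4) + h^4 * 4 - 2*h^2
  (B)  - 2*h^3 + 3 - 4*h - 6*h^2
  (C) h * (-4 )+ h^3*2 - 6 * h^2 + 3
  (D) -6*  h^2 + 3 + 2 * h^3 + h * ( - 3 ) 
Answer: C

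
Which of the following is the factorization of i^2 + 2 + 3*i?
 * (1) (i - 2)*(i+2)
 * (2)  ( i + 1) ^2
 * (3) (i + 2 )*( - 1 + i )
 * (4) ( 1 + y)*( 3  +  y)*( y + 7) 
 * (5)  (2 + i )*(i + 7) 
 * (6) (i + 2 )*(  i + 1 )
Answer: 6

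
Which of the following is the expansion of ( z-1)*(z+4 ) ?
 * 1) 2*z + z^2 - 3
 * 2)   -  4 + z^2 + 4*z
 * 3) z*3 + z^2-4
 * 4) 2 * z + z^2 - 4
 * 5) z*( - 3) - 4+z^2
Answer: 3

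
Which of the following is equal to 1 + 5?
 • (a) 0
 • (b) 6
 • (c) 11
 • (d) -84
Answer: b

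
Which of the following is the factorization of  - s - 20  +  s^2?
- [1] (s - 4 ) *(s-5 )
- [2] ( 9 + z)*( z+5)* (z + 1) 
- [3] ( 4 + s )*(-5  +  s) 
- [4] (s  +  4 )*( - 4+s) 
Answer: 3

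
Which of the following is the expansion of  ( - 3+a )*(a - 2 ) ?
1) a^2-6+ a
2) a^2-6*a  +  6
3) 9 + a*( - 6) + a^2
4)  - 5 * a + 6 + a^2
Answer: 4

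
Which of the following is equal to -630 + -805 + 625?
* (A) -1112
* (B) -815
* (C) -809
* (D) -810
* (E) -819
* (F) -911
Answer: D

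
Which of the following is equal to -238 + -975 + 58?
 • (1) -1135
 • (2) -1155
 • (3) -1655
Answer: 2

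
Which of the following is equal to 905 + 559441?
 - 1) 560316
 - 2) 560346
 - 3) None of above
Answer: 2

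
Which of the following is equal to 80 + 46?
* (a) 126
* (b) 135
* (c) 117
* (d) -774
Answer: a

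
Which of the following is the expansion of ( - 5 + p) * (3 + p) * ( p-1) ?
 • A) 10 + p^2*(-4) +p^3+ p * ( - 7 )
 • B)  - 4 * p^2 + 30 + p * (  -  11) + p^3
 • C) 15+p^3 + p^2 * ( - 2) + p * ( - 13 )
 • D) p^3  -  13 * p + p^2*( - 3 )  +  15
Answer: D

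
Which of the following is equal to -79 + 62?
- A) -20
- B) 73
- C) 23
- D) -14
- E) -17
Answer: E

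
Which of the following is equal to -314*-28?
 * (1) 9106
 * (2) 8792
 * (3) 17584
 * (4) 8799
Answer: 2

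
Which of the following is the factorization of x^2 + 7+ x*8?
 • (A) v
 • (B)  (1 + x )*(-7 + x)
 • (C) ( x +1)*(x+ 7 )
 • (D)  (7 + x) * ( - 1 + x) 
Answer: C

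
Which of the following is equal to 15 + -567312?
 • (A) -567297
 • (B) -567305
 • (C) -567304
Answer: A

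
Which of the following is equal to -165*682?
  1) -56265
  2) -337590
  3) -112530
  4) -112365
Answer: 3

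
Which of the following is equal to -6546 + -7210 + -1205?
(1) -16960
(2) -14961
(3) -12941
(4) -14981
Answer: 2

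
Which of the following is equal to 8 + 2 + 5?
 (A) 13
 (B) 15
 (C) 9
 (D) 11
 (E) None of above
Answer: B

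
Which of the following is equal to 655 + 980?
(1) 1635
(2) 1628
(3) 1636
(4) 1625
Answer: 1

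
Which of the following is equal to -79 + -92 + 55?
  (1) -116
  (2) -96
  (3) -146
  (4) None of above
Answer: 1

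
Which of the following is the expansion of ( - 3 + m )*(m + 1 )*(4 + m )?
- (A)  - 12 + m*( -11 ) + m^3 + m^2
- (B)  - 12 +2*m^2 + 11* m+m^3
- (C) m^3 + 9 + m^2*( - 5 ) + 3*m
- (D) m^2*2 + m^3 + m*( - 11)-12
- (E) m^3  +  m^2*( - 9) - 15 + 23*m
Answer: D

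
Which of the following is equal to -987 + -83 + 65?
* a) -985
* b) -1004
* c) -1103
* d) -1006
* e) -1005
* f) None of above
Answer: e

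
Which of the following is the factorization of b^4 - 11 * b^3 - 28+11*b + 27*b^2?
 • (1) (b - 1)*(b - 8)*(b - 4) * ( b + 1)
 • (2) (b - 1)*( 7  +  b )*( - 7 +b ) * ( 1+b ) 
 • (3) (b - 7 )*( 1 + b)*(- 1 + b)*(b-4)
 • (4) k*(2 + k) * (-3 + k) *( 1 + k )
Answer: 3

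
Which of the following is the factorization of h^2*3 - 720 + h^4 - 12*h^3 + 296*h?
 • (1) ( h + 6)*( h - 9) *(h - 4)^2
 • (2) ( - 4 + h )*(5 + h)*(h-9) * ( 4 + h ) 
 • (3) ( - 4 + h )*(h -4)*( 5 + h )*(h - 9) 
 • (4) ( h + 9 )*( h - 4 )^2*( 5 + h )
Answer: 3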